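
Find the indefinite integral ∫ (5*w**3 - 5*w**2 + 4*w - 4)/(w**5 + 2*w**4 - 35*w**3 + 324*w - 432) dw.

Factor the denominator: (w - 3)**2*(w - 2)*(w + 4)*(w + 6).
Partial-fraction decomposition: -161/(162*(w + 6)) + 5/(7*(w + 4)) + 1/(2*(w - 2)) - 125/(567*(w - 3)) + 14/(9*(w - 3)**2).
Integrate each term; A/(w−a) gives A·log|w−a|; A/(w−a)² gives −A/(w−a).

-125*log(w - 3)/567 + log(w - 2)/2 + 5*log(w + 4)/7 - 161*log(w + 6)/162 - 14/(9*w - 27) + C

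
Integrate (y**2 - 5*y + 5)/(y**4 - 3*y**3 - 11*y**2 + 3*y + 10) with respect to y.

5*log(y - 5)/168 - log(y - 1)/24 + 11*log(y + 1)/12 - 19*log(y + 2)/21 + C

Factor the denominator: (y - 5)*(y - 1)*(y + 1)*(y + 2).
Partial-fraction decomposition: -19/(21*(y + 2)) + 11/(12*(y + 1)) - 1/(24*(y - 1)) + 5/(168*(y - 5)).
Integrate each term: A/(y−a) contributes A·log|y−a|.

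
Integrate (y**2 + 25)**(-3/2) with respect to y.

y/(25*sqrt(y**2 + 25)) + C

Substitute y = 5·tan(θ), so dy = 5·sec(θ)^2 dθ and the radical becomes sqrt(y**2 + 25) = 5·sec(θ) by the Pythagorean identity.
Integrate the resulting trig expression in θ, then back-substitute tan(θ) = y/5, sec(θ) = sqrt(y**2 + 25)/5 (absorbing any constant into C).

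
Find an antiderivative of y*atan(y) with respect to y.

y**2*atan(y)/2 - y/2 + atan(y)/2 + C

Use integration by parts with u = arctan(y), dv = y dy.
Then du = 1/(y**2 + 1) dy.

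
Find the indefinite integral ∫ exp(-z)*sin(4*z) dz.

Let I denote the integral. Integrate by parts with u = sin(4*z), dv = exp(-z) dz, so v = -exp(-z): I = -exp(-z)*sin(4*z) + 4·∫ exp(-z)*cos(4*z) dz.
Apply parts again with u = cos(4*z), dv = exp(-z) dz: ∫ exp(-z)*cos(4*z) dz = -exp(-z)*cos(4*z) − 4·I. Substituting back brings back I: I = -exp(-z)*sin(4*z) - 4*exp(-z)*cos(4*z) − 16·I.
Solving for I: (1 + 16)·I equals the remaining terms, so I = (1/17)·(-exp(-z)*sin(4*z) - 4*exp(-z)*cos(4*z)).

-exp(-z)*sin(4*z)/17 - 4*exp(-z)*cos(4*z)/17 + C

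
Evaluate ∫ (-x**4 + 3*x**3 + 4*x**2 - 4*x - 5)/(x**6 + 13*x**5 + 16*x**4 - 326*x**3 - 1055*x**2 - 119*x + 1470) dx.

Factor the denominator: (x - 5)*(x - 1)*(x + 2)*(x + 3)*(x + 7)**2.
Partial-fraction decomposition: -43309/(230400*(x + 7)) - 3211/(1920*(x + 7)**2) + 119/(512*(x + 3)) - 1/(25*(x + 2)) + 1/(1024*(x - 1)) - 25/(4608*(x - 5)).
Integrate each term; A/(x−a) gives A·log|x−a|; A/(x−a)² gives −A/(x−a).

-25*log(x - 5)/4608 + log(x - 1)/1024 - log(x + 2)/25 + 119*log(x + 3)/512 - 43309*log(x + 7)/230400 + 3211/(1920*x + 13440) + C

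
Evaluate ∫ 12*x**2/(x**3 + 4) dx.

4*log(x**3 + 4) + C

Let u = x**3 + 4, so du = (3*x**2) dx.
Rewriting, the integral becomes 4·∫ 1/u du = 4·log(u).
Substituting back, u = x**3 + 4.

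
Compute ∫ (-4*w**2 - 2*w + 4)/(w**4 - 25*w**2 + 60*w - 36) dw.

-19*log(w - 3)/9 + 2*log(w - 2) - log(w - 1)/7 + 16*log(w + 6)/63 + C

Factor the denominator: (w - 3)*(w - 2)*(w - 1)*(w + 6).
Partial-fraction decomposition: 16/(63*(w + 6)) - 1/(7*(w - 1)) + 2/(w - 2) - 19/(9*(w - 3)).
Integrate each term: A/(w−a) contributes A·log|w−a|.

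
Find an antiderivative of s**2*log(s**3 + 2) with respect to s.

s**3*log(s**3 + 2)/3 - s**3/3 + 2*log(s**3 + 2)/3 + C

Let u = s**3 + 2, so du = (3*s**2) ds.
The integral becomes (1/3)·∫ log(u) du; integrate by parts with u′=log(u), dv′=du.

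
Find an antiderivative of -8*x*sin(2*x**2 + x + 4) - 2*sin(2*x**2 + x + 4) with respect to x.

2*cos(2*x**2 + x + 4) + C

Let u = 2*x**2 + x + 4, so du = (4*x + 1) dx.
Rewriting, the integral becomes -2·∫ sin(u) du = -2·-cos(u).
Substituting back, u = 2*x**2 + x + 4.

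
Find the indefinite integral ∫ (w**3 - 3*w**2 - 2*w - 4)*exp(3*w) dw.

(9*w**3 - 36*w**2 + 6*w - 38)*exp(3*w)/27 + C

Use integration by parts with u = w**3 - 3*w**2 - 2*w - 4, dv = exp(3*w) dw, so v = exp(3*w)/3.
Apply parts 3 times (tabular method): alternate signs, differentiate u down to 0, integrate dv up.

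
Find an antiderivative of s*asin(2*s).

s**2*asin(2*s)/2 + s*sqrt(-4*s**2 + 1)/8 - asin(2*s)/16 + C

Use integration by parts with u = arcsin(2*s), dv = s ds.
Then du = 2/sqrt(-4*s**2 + 1) ds.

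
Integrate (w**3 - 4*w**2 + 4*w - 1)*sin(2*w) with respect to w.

Use integration by parts with u = w**3 - 4*w**2 + 4*w - 1, dv = sin(2*w) dw, so v = -cos(2*w)/2.
Apply parts 3 times (tabular method): alternate signs, differentiate u down to 0, integrate dv up.

-w**3*cos(2*w)/2 + 3*w**2*sin(2*w)/4 + 2*w**2*cos(2*w) - 2*w*sin(2*w) - 5*w*cos(2*w)/4 + 5*sin(2*w)/8 - cos(2*w)/2 + C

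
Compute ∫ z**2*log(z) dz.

Use integration by parts with u = log(z), dv = z**2 dz.
Then du = 1/z dz and v = z**3/3.

z**3*log(z)/3 - z**3/9 + C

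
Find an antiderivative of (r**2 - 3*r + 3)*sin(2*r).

-r**2*cos(2*r)/2 + r*sin(2*r)/2 + 3*r*cos(2*r)/2 - 3*sin(2*r)/4 - 5*cos(2*r)/4 + C

Use integration by parts with u = r**2 - 3*r + 3, dv = sin(2*r) dr, so v = -cos(2*r)/2.
Apply parts 2 times (tabular method): alternate signs, differentiate u down to 0, integrate dv up.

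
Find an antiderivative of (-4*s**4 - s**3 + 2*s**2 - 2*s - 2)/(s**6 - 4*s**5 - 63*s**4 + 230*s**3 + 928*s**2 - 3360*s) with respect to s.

log(s)/1680 - 9865*log(s - 7)/9828 + 82961*log(s - 4)/97200 - 2317*log(s + 5)/4860 + 2443*log(s + 6)/3900 - 533/(540*s - 2160) + C

Factor the denominator: s*(s - 7)*(s - 4)**2*(s + 5)*(s + 6).
Partial-fraction decomposition: 2443/(3900*(s + 6)) - 2317/(4860*(s + 5)) + 82961/(97200*(s - 4)) + 533/(540*(s - 4)**2) - 9865/(9828*(s - 7)) + 1/(1680*s).
Integrate each term; A/(s−a) gives A·log|s−a|; A/(s−a)² gives −A/(s−a).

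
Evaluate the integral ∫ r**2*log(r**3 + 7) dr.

Let u = r**3 + 7, so du = (3*r**2) dr.
The integral becomes (1/3)·∫ log(u) du; integrate by parts with u′=log(u), dv′=du.

r**3*log(r**3 + 7)/3 - r**3/3 + 7*log(r**3 + 7)/3 + C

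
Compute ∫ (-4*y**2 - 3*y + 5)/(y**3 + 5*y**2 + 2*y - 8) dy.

-2*log(y - 1)/15 + 5*log(y + 2)/6 - 47*log(y + 4)/10 + C

Factor the denominator: (y - 1)*(y + 2)*(y + 4).
Partial-fraction decomposition: -47/(10*(y + 4)) + 5/(6*(y + 2)) - 2/(15*(y - 1)).
Integrate each term: A/(y−a) contributes A·log|y−a|.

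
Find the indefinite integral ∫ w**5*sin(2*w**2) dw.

Let u = w², du = 2w dw; rewrite as (1/2)∫ u^2·sin(2u) du.
Now integrate by parts 2 times.

-w**4*cos(2*w**2)/4 + w**2*sin(2*w**2)/4 + cos(2*w**2)/8 + C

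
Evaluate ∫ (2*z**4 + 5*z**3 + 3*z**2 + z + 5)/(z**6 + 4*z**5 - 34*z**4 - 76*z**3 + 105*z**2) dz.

97*log(z)/2205 + 49*log(z - 5)/240 - log(z - 1)/8 + 7*log(z + 3)/144 - 101*log(z + 7)/588 - 1/(21*z) + C

Factor the denominator: z**2*(z - 5)*(z - 1)*(z + 3)*(z + 7).
Partial-fraction decomposition: -101/(588*(z + 7)) + 7/(144*(z + 3)) - 1/(8*(z - 1)) + 49/(240*(z - 5)) + 97/(2205*z) + 1/(21*z**2).
Integrate each term; A/(z−a) gives A·log|z−a|; A/(z−a)² gives −A/(z−a).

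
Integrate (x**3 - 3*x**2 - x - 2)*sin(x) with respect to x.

-x**3*cos(x) + 3*x**2*sin(x) + 3*x**2*cos(x) - 6*x*sin(x) + 7*x*cos(x) - 7*sin(x) - 4*cos(x) + C

Use integration by parts with u = x**3 - 3*x**2 - x - 2, dv = sin(x) dx, so v = -cos(x).
Apply parts 3 times (tabular method): alternate signs, differentiate u down to 0, integrate dv up.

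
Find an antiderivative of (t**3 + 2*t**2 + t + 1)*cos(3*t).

t**3*sin(3*t)/3 + 2*t**2*sin(3*t)/3 + t**2*cos(3*t)/3 + t*sin(3*t)/9 + 4*t*cos(3*t)/9 + 5*sin(3*t)/27 + cos(3*t)/27 + C

Use integration by parts with u = t**3 + 2*t**2 + t + 1, dv = cos(3*t) dt, so v = sin(3*t)/3.
Apply parts 3 times (tabular method): alternate signs, differentiate u down to 0, integrate dv up.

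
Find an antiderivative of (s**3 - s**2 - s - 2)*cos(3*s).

Use integration by parts with u = s**3 - s**2 - s - 2, dv = cos(3*s) ds, so v = sin(3*s)/3.
Apply parts 3 times (tabular method): alternate signs, differentiate u down to 0, integrate dv up.

s**3*sin(3*s)/3 - s**2*sin(3*s)/3 + s**2*cos(3*s)/3 - 5*s*sin(3*s)/9 - 2*s*cos(3*s)/9 - 16*sin(3*s)/27 - 5*cos(3*s)/27 + C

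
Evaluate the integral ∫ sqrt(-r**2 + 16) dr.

Substitute r = 4·sin(θ), so dr = 4·cos(θ) dθ and the radical becomes sqrt(-r**2 + 16) = 4·cos(θ) by the Pythagorean identity.
Integrate the resulting trig expression in θ, then back-substitute θ = asin(r/4), sin(θ) = r/4, cos(θ) = sqrt(-r**2 + 16)/4 (absorbing any constant into C).

r*sqrt(-r**2 + 16)/2 + 8*asin(r/4) + C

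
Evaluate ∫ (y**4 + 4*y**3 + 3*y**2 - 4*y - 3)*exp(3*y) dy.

(27*y**4 + 72*y**3 + 9*y**2 - 114*y - 43)*exp(3*y)/81 + C

Use integration by parts with u = y**4 + 4*y**3 + 3*y**2 - 4*y - 3, dv = exp(3*y) dy, so v = exp(3*y)/3.
Apply parts 4 times (tabular method): alternate signs, differentiate u down to 0, integrate dv up.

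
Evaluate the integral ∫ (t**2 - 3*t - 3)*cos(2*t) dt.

Use integration by parts with u = t**2 - 3*t - 3, dv = cos(2*t) dt, so v = sin(2*t)/2.
Apply parts 2 times (tabular method): alternate signs, differentiate u down to 0, integrate dv up.

t**2*sin(2*t)/2 - 3*t*sin(2*t)/2 + t*cos(2*t)/2 - 7*sin(2*t)/4 - 3*cos(2*t)/4 + C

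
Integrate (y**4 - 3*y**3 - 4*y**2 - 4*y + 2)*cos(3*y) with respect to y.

Use integration by parts with u = y**4 - 3*y**3 - 4*y**2 - 4*y + 2, dv = cos(3*y) dy, so v = sin(3*y)/3.
Apply parts 4 times (tabular method): alternate signs, differentiate u down to 0, integrate dv up.

y**4*sin(3*y)/3 - y**3*sin(3*y) + 4*y**3*cos(3*y)/9 - 16*y**2*sin(3*y)/9 - y**2*cos(3*y) - 2*y*sin(3*y)/3 - 32*y*cos(3*y)/27 + 86*sin(3*y)/81 - 2*cos(3*y)/9 + C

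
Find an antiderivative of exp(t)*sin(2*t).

Let I denote the integral. Integrate by parts with u = sin(2*t), dv = exp(t) dt, so v = exp(t): I = exp(t)*sin(2*t) − 2·∫ exp(t)*cos(2*t) dt.
Apply parts again with u = cos(2*t), dv = exp(t) dt: ∫ exp(t)*cos(2*t) dt = exp(t)*cos(2*t) + 2·I. Substituting back brings back I: I = exp(t)*sin(2*t) - 2*exp(t)*cos(2*t) − 4·I.
Solving for I: (1 + 4)·I equals the remaining terms, so I = (1/5)·(exp(t)*sin(2*t) - 2*exp(t)*cos(2*t)).

exp(t)*sin(2*t)/5 - 2*exp(t)*cos(2*t)/5 + C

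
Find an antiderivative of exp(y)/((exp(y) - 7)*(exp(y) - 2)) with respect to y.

log(exp(y) - 7)/5 - log(exp(y) - 2)/5 + C

Let u = e^y, du = e^y dy.
The integral becomes ∫ du/((u-2)(u-7)); decompose into partial fractions.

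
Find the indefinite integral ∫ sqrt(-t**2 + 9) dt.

t*sqrt(-t**2 + 9)/2 + 9*asin(t/3)/2 + C

Substitute t = 3·sin(θ), so dt = 3·cos(θ) dθ and the radical becomes sqrt(-t**2 + 9) = 3·cos(θ) by the Pythagorean identity.
Integrate the resulting trig expression in θ, then back-substitute θ = asin(t/3), sin(θ) = t/3, cos(θ) = sqrt(-t**2 + 9)/3 (absorbing any constant into C).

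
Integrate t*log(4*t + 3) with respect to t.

Use integration by parts with u = log(4*t + 3), dv = t dt.
Then du = 4/(4*t + 3) dt and v = t**2/2.

t**2*log(4*t + 3)/2 - t**2/4 + 3*t/8 - 9*log(4*t + 3)/32 + C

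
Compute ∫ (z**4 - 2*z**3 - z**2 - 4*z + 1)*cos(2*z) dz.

z**4*sin(2*z)/2 - z**3*sin(2*z) + z**3*cos(2*z) - 2*z**2*sin(2*z) - 3*z**2*cos(2*z)/2 - z*sin(2*z)/2 - 2*z*cos(2*z) + 3*sin(2*z)/2 - cos(2*z)/4 + C

Use integration by parts with u = z**4 - 2*z**3 - z**2 - 4*z + 1, dv = cos(2*z) dz, so v = sin(2*z)/2.
Apply parts 4 times (tabular method): alternate signs, differentiate u down to 0, integrate dv up.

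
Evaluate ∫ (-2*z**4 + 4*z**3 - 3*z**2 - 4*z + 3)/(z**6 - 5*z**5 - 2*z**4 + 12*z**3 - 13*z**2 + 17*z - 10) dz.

Factor the denominator: (z - 5)*(z - 1)**2*(z + 2)*(z**2 + 1).
Partial-fraction decomposition: -(z + 5)/(13*(z**2 + 1)) + 13/(63*(z + 2)) + 23/(144*(z - 1)) + 1/(12*(z - 1)**2) - 421/(1456*(z - 5)).
Integrate each term; A/(z−a) gives A·log|z−a|; the (Bz+D)/(z²+p²) term gives a log and an atan.

-421*log(z - 5)/1456 + 23*log(z - 1)/144 + 13*log(z + 2)/63 - log(z**2 + 1)/26 - 5*atan(z)/13 - 1/(12*z - 12) + C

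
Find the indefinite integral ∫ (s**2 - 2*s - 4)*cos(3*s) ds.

s**2*sin(3*s)/3 - 2*s*sin(3*s)/3 + 2*s*cos(3*s)/9 - 38*sin(3*s)/27 - 2*cos(3*s)/9 + C

Use integration by parts with u = s**2 - 2*s - 4, dv = cos(3*s) ds, so v = sin(3*s)/3.
Apply parts 2 times (tabular method): alternate signs, differentiate u down to 0, integrate dv up.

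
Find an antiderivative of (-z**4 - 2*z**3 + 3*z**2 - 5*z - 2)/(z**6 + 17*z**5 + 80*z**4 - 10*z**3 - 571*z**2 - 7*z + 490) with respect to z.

-32*log(z - 2)/1701 + 7*log(z - 1)/768 + 7*log(z + 1)/864 + 277*log(z + 5)/672 - 25543*log(z + 7)/62208 + 1535/(864*z + 6048) + C

Factor the denominator: (z - 2)*(z - 1)*(z + 1)*(z + 5)*(z + 7)**2.
Partial-fraction decomposition: -25543/(62208*(z + 7)) - 1535/(864*(z + 7)**2) + 277/(672*(z + 5)) + 7/(864*(z + 1)) + 7/(768*(z - 1)) - 32/(1701*(z - 2)).
Integrate each term; A/(z−a) gives A·log|z−a|; A/(z−a)² gives −A/(z−a).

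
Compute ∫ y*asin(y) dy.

y**2*asin(y)/2 + y*sqrt(-y**2 + 1)/4 - asin(y)/4 + C

Use integration by parts with u = arcsin(y), dv = y dy.
Then du = 1/sqrt(-y**2 + 1) dy.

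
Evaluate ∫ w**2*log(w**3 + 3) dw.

w**3*log(w**3 + 3)/3 - w**3/3 + log(w**3 + 3) + C

Let u = w**3 + 3, so du = (3*w**2) dw.
The integral becomes (1/3)·∫ log(u) du; integrate by parts with u′=log(u), dv′=du.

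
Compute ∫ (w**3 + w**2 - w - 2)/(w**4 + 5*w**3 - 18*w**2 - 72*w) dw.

Factor the denominator: w*(w - 4)*(w + 3)*(w + 6).
Partial-fraction decomposition: 44/(45*(w + 6)) - 17/(63*(w + 3)) + 37/(140*(w - 4)) + 1/(36*w).
Integrate each term: A/(w−a) contributes A·log|w−a|.

log(w)/36 + 37*log(w - 4)/140 - 17*log(w + 3)/63 + 44*log(w + 6)/45 + C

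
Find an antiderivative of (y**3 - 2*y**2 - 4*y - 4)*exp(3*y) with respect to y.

Use integration by parts with u = y**3 - 2*y**2 - 4*y - 4, dv = exp(3*y) dy, so v = exp(3*y)/3.
Apply parts 3 times (tabular method): alternate signs, differentiate u down to 0, integrate dv up.

(3*y**3 - 9*y**2 - 6*y - 10)*exp(3*y)/9 + C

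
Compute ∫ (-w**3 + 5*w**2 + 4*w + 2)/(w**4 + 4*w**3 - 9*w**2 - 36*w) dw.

-log(w)/18 + 16*log(w - 3)/63 + 31*log(w + 3)/9 - 65*log(w + 4)/14 + C

Factor the denominator: w*(w - 3)*(w + 3)*(w + 4).
Partial-fraction decomposition: -65/(14*(w + 4)) + 31/(9*(w + 3)) + 16/(63*(w - 3)) - 1/(18*w).
Integrate each term: A/(w−a) contributes A·log|w−a|.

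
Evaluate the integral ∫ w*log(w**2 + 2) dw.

w**2*log(w**2 + 2)/2 - w**2/2 + log(w**2 + 2) + C

Let u = w**2 + 2, so du = (2*w) dw.
The integral becomes (1/2)·∫ log(u) du; integrate by parts with u′=log(u), dv′=du.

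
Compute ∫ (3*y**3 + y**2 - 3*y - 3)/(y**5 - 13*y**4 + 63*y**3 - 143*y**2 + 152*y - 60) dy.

Factor the denominator: (y - 5)*(y - 3)*(y - 2)**2*(y - 1).
Partial-fraction decomposition: -1/(4*(y - 1)) + 130/(9*(y - 2)) + 19/(3*(y - 2)**2) - 39/(2*(y - 3)) + 191/(36*(y - 5)).
Integrate each term; A/(y−a) gives A·log|y−a|; A/(y−a)² gives −A/(y−a).

191*log(y - 5)/36 - 39*log(y - 3)/2 + 130*log(y - 2)/9 - log(y - 1)/4 - 19/(3*y - 6) + C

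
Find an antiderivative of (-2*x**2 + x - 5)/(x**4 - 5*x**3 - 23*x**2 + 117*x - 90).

Factor the denominator: (x - 6)*(x - 3)*(x - 1)*(x + 5).
Partial-fraction decomposition: 5/(44*(x + 5)) - 1/(10*(x - 1)) + 5/(12*(x - 3)) - 71/(165*(x - 6)).
Integrate each term: A/(x−a) contributes A·log|x−a|.

-71*log(x - 6)/165 + 5*log(x - 3)/12 - log(x - 1)/10 + 5*log(x + 5)/44 + C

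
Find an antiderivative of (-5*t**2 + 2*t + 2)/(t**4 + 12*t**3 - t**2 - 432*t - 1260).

Factor the denominator: (t - 6)*(t + 5)*(t + 6)*(t + 7).
Partial-fraction decomposition: 257/(26*(t + 7)) - 95/(6*(t + 6)) + 133/(22*(t + 5)) - 83/(858*(t - 6)).
Integrate each term: A/(t−a) contributes A·log|t−a|.

-83*log(t - 6)/858 + 133*log(t + 5)/22 - 95*log(t + 6)/6 + 257*log(t + 7)/26 + C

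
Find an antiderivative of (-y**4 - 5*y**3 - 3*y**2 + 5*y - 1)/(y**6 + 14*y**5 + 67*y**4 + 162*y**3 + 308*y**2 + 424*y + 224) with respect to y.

-log(y + 1)/18 - log(y + 2)/80 - log(y + 4)/72 + 869*log(y + 7)/4770 - 85*log(y**2 + 4)/1696 + 59*atan(y/2)/848 + C

Factor the denominator: (y + 1)*(y + 2)*(y + 4)*(y + 7)*(y**2 + 4).
Partial-fraction decomposition: -(85*y - 118)/(848*(y**2 + 4)) + 869/(4770*(y + 7)) - 1/(72*(y + 4)) - 1/(80*(y + 2)) - 1/(18*(y + 1)).
Integrate each term; A/(y−a) gives A·log|y−a|; the (By+D)/(y²+p²) term gives a log and an atan.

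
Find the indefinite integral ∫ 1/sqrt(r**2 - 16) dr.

Substitute r = 4·sec(θ), so dr = 4·sec(θ)*tan(θ) dθ and the radical becomes sqrt(r**2 - 16) = 4·tan(θ) by the Pythagorean identity.
Integrate the resulting trig expression in θ, then back-substitute sec(θ) = r/4, tan(θ) = sqrt(r**2 - 16)/4 (absorbing any constant into C).

log(r + sqrt(r**2 - 16)) + C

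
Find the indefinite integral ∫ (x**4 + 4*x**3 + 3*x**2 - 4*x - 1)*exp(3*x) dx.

Use integration by parts with u = x**4 + 4*x**3 + 3*x**2 - 4*x - 1, dv = exp(3*x) dx, so v = exp(3*x)/3.
Apply parts 4 times (tabular method): alternate signs, differentiate u down to 0, integrate dv up.

(27*x**4 + 72*x**3 + 9*x**2 - 114*x + 11)*exp(3*x)/81 + C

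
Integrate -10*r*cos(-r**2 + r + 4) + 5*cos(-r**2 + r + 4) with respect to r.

5*sin(-r**2 + r + 4) + C

Let u = r**2 - r - 4, so du = (2*r - 1) dr.
Rewriting, the integral becomes -5·∫ cos(u) du = -5·sin(u).
Substituting back, u = r**2 - r - 4.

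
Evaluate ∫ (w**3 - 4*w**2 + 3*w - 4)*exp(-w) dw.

(-w**3 + w**2 - w + 3)*exp(-w) + C

Use integration by parts with u = w**3 - 4*w**2 + 3*w - 4, dv = exp(-w) dw, so v = -exp(-w).
Apply parts 3 times (tabular method): alternate signs, differentiate u down to 0, integrate dv up.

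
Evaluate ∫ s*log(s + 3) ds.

s**2*log(s + 3)/2 - s**2/4 + 3*s/2 - 9*log(s + 3)/2 + C

Use integration by parts with u = log(s + 3), dv = s ds.
Then du = 1/(s + 3) ds and v = s**2/2.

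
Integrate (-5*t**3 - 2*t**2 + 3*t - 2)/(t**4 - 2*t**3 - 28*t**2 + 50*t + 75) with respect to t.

-331*log(t - 5)/60 + 73*log(t - 3)/32 - log(t + 1)/48 - 279*log(t + 5)/160 + C

Factor the denominator: (t - 5)*(t - 3)*(t + 1)*(t + 5).
Partial-fraction decomposition: -279/(160*(t + 5)) - 1/(48*(t + 1)) + 73/(32*(t - 3)) - 331/(60*(t - 5)).
Integrate each term: A/(t−a) contributes A·log|t−a|.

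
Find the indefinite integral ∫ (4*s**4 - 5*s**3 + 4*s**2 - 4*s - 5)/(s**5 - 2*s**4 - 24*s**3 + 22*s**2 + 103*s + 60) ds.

Factor the denominator: (s - 5)*(s - 3)*(s + 1)**2*(s + 4).
Partial-fraction decomposition: 473/(189*(s + 4)) - 7/(12*(s + 1)) + 1/(6*(s + 1)**2) - 13/(14*(s - 3)) + 325/(108*(s - 5)).
Integrate each term; A/(s−a) gives A·log|s−a|; A/(s−a)² gives −A/(s−a).

325*log(s - 5)/108 - 13*log(s - 3)/14 - 7*log(s + 1)/12 + 473*log(s + 4)/189 - 1/(6*s + 6) + C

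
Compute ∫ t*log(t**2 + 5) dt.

t**2*log(t**2 + 5)/2 - t**2/2 + 5*log(t**2 + 5)/2 + C

Let u = t**2 + 5, so du = (2*t) dt.
The integral becomes (1/2)·∫ log(u) du; integrate by parts with u′=log(u), dv′=du.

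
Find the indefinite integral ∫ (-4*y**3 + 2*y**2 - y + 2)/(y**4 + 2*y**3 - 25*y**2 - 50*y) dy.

-log(y)/25 - 453*log(y - 5)/350 + 22*log(y + 2)/21 - 557*log(y + 5)/150 + C

Factor the denominator: y*(y - 5)*(y + 2)*(y + 5).
Partial-fraction decomposition: -557/(150*(y + 5)) + 22/(21*(y + 2)) - 453/(350*(y - 5)) - 1/(25*y).
Integrate each term: A/(y−a) contributes A·log|y−a|.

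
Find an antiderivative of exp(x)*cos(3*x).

Let I denote the integral. Integrate by parts with u = cos(3*x), dv = exp(x) dx, so v = exp(x): I = exp(x)*cos(3*x) + 3·∫ exp(x)*sin(3*x) dx.
Apply parts again with u = sin(3*x), dv = exp(x) dx: ∫ exp(x)*sin(3*x) dx = exp(x)*sin(3*x) − 3·I. Substituting back brings back I: I = 3*exp(x)*sin(3*x) + exp(x)*cos(3*x) − 9·I.
Solving for I: (1 + 9)·I equals the remaining terms, so I = (1/10)·(3*exp(x)*sin(3*x) + exp(x)*cos(3*x)).

3*exp(x)*sin(3*x)/10 + exp(x)*cos(3*x)/10 + C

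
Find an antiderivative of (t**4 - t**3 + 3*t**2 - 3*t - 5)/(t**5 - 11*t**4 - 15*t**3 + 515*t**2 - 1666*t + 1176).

Factor the denominator: (t - 7)*(t - 6)*(t - 4)*(t - 1)*(t + 7).
Partial-fraction decomposition: 2907/(16016*(t + 7)) + 1/(144*(t - 1)) + 223/(198*(t - 4)) - 233/(26*(t - 6)) + 2179/(252*(t - 7)).
Integrate each term: A/(t−a) contributes A·log|t−a|.

2179*log(t - 7)/252 - 233*log(t - 6)/26 + 223*log(t - 4)/198 + log(t - 1)/144 + 2907*log(t + 7)/16016 + C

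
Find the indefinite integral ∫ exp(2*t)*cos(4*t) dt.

exp(2*t)*sin(4*t)/5 + exp(2*t)*cos(4*t)/10 + C

Let I denote the integral. Integrate by parts with u = cos(4*t), dv = exp(2*t) dt, so v = exp(2*t)/2: I = exp(2*t)*cos(4*t)/2 + 2·∫ exp(2*t)*sin(4*t) dt.
Apply parts again with u = sin(4*t), dv = exp(2*t) dt: ∫ exp(2*t)*sin(4*t) dt = exp(2*t)*sin(4*t)/2 − 2·I. Substituting back brings back I: I = exp(2*t)*sin(4*t) + exp(2*t)*cos(4*t)/2 − 4·I.
Solving for I: (1 + 4)·I equals the remaining terms, so I = (1/5)·(exp(2*t)*sin(4*t) + exp(2*t)*cos(4*t)/2).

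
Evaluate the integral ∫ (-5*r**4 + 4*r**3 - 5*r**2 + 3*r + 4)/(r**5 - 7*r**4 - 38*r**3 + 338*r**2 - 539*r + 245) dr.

-10853*log(r - 7)/1008 + 2731*log(r - 5)/384 - 353*log(r - 1)/4608 - 13639*log(r + 7)/10752 - 1/(192*r - 192) + C

Factor the denominator: (r - 7)*(r - 5)*(r - 1)**2*(r + 7).
Partial-fraction decomposition: -13639/(10752*(r + 7)) - 353/(4608*(r - 1)) + 1/(192*(r - 1)**2) + 2731/(384*(r - 5)) - 10853/(1008*(r - 7)).
Integrate each term; A/(r−a) gives A·log|r−a|; A/(r−a)² gives −A/(r−a).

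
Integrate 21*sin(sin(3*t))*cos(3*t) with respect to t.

-7*cos(sin(3*t)) + C

Let u = sin(3*t), so du = (3*cos(3*t)) dt.
Rewriting, the integral becomes 7·∫ sin(u) du = 7·-cos(u).
Substituting back, u = sin(3*t).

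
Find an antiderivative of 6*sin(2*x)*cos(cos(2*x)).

-3*sin(cos(2*x)) + C

Let u = cos(2*x), so du = (-2*sin(2*x)) dx.
Rewriting, the integral becomes -3·∫ cos(u) du = -3·sin(u).
Substituting back, u = cos(2*x).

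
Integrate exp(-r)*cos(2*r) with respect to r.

2*exp(-r)*sin(2*r)/5 - exp(-r)*cos(2*r)/5 + C

Let I denote the integral. Integrate by parts with u = cos(2*r), dv = exp(-r) dr, so v = -exp(-r): I = -exp(-r)*cos(2*r) − 2·∫ exp(-r)*sin(2*r) dr.
Apply parts again with u = sin(2*r), dv = exp(-r) dr: ∫ exp(-r)*sin(2*r) dr = -exp(-r)*sin(2*r) + 2·I. Substituting back brings back I: I = 2*exp(-r)*sin(2*r) - exp(-r)*cos(2*r) − 4·I.
Solving for I: (1 + 4)·I equals the remaining terms, so I = (1/5)·(2*exp(-r)*sin(2*r) - exp(-r)*cos(2*r)).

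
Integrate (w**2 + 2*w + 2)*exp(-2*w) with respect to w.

Use integration by parts with u = w**2 + 2*w + 2, dv = exp(-2*w) dw, so v = -exp(-2*w)/2.
Apply parts 2 times (tabular method): alternate signs, differentiate u down to 0, integrate dv up.

(-2*w**2 - 6*w - 7)*exp(-2*w)/4 + C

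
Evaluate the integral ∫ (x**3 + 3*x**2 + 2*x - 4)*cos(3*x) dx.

x**3*sin(3*x)/3 + x**2*sin(3*x) + x**2*cos(3*x)/3 + 4*x*sin(3*x)/9 + 2*x*cos(3*x)/3 - 14*sin(3*x)/9 + 4*cos(3*x)/27 + C

Use integration by parts with u = x**3 + 3*x**2 + 2*x - 4, dv = cos(3*x) dx, so v = sin(3*x)/3.
Apply parts 3 times (tabular method): alternate signs, differentiate u down to 0, integrate dv up.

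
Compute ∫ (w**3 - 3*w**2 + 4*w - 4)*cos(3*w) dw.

w**3*sin(3*w)/3 - w**2*sin(3*w) + w**2*cos(3*w)/3 + 10*w*sin(3*w)/9 - 2*w*cos(3*w)/3 - 10*sin(3*w)/9 + 10*cos(3*w)/27 + C

Use integration by parts with u = w**3 - 3*w**2 + 4*w - 4, dv = cos(3*w) dw, so v = sin(3*w)/3.
Apply parts 3 times (tabular method): alternate signs, differentiate u down to 0, integrate dv up.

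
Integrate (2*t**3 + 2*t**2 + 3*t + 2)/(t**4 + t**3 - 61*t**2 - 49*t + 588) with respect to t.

Factor the denominator: (t - 7)*(t - 3)*(t + 4)*(t + 7).
Partial-fraction decomposition: 607/(420*(t + 7)) - 106/(231*(t + 4)) - 83/(280*(t - 3)) + 807/(616*(t - 7)).
Integrate each term: A/(t−a) contributes A·log|t−a|.

807*log(t - 7)/616 - 83*log(t - 3)/280 - 106*log(t + 4)/231 + 607*log(t + 7)/420 + C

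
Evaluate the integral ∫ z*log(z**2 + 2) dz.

z**2*log(z**2 + 2)/2 - z**2/2 + log(z**2 + 2) + C

Let u = z**2 + 2, so du = (2*z) dz.
The integral becomes (1/2)·∫ log(u) du; integrate by parts with u′=log(u), dv′=du.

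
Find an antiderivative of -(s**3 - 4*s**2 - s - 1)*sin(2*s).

Use integration by parts with u = s**3 - 4*s**2 - s - 1, dv = -sin(2*s) ds, so v = cos(2*s)/2.
Apply parts 3 times (tabular method): alternate signs, differentiate u down to 0, integrate dv up.

s**3*cos(2*s)/2 - 3*s**2*sin(2*s)/4 - 2*s**2*cos(2*s) + 2*s*sin(2*s) - 5*s*cos(2*s)/4 + 5*sin(2*s)/8 + cos(2*s)/2 + C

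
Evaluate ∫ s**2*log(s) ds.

Use integration by parts with u = log(s), dv = s**2 ds.
Then du = 1/s ds and v = s**3/3.

s**3*log(s)/3 - s**3/9 + C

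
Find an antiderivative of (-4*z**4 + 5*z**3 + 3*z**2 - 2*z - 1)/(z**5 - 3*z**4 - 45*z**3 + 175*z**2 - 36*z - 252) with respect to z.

Factor the denominator: (z - 6)*(z - 3)*(z - 2)*(z + 1)*(z + 7).
Partial-fraction decomposition: -11159/(7020*(z + 7)) + 5/(504*(z + 1)) - 17/(108*(z - 2)) + 169/(120*(z - 3)) - 4009/(1092*(z - 6)).
Integrate each term: A/(z−a) contributes A·log|z−a|.

-4009*log(z - 6)/1092 + 169*log(z - 3)/120 - 17*log(z - 2)/108 + 5*log(z + 1)/504 - 11159*log(z + 7)/7020 + C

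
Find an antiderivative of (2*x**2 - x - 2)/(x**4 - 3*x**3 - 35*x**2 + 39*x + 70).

Factor the denominator: (x - 7)*(x - 2)*(x + 1)*(x + 5).
Partial-fraction decomposition: -53/(336*(x + 5)) + 1/(96*(x + 1)) - 4/(105*(x - 2)) + 89/(480*(x - 7)).
Integrate each term: A/(x−a) contributes A·log|x−a|.

89*log(x - 7)/480 - 4*log(x - 2)/105 + log(x + 1)/96 - 53*log(x + 5)/336 + C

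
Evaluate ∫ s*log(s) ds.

Use integration by parts with u = log(s), dv = s ds.
Then du = 1/s ds and v = s**2/2.

s**2*log(s)/2 - s**2/4 + C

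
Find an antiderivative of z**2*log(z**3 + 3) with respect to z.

Let u = z**3 + 3, so du = (3*z**2) dz.
The integral becomes (1/3)·∫ log(u) du; integrate by parts with u′=log(u), dv′=du.

z**3*log(z**3 + 3)/3 - z**3/3 + log(z**3 + 3) + C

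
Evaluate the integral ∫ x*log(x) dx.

Use integration by parts with u = log(x), dv = x dx.
Then du = 1/x dx and v = x**2/2.

x**2*log(x)/2 - x**2/4 + C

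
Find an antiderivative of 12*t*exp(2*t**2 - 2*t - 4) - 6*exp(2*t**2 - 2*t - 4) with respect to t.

3*exp(2*t**2 - 2*t - 4) + C

Let u = 2*t**2 - 2*t - 4, so du = (4*t - 2) dt.
Rewriting, the integral becomes 3·∫ e^u du = 3·e^u.
Substituting back, u = 2*t**2 - 2*t - 4.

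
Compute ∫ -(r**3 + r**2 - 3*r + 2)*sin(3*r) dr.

r**3*cos(3*r)/3 - r**2*sin(3*r)/3 + r**2*cos(3*r)/3 - 2*r*sin(3*r)/9 - 11*r*cos(3*r)/9 + 11*sin(3*r)/27 + 16*cos(3*r)/27 + C

Use integration by parts with u = r**3 + r**2 - 3*r + 2, dv = -sin(3*r) dr, so v = cos(3*r)/3.
Apply parts 3 times (tabular method): alternate signs, differentiate u down to 0, integrate dv up.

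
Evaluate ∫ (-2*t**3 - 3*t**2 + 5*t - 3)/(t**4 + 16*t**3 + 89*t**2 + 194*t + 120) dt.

-3*log(t + 1)/20 - 19*log(t + 4)/2 + 147*log(t + 5)/4 - 291*log(t + 6)/10 + C

Factor the denominator: (t + 1)*(t + 4)*(t + 5)*(t + 6).
Partial-fraction decomposition: -291/(10*(t + 6)) + 147/(4*(t + 5)) - 19/(2*(t + 4)) - 3/(20*(t + 1)).
Integrate each term: A/(t−a) contributes A·log|t−a|.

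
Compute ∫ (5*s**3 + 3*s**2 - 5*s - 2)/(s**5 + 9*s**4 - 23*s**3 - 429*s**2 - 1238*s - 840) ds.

1825*log(s - 7)/13728 - log(s + 1)/480 - 127*log(s + 4)/33 + 527*log(s + 5)/48 - 472*log(s + 6)/65 + C

Factor the denominator: (s - 7)*(s + 1)*(s + 4)*(s + 5)*(s + 6).
Partial-fraction decomposition: -472/(65*(s + 6)) + 527/(48*(s + 5)) - 127/(33*(s + 4)) - 1/(480*(s + 1)) + 1825/(13728*(s - 7)).
Integrate each term: A/(s−a) contributes A·log|s−a|.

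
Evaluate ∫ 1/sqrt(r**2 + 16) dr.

log(r + sqrt(r**2 + 16)) + C

Substitute r = 4·tan(θ), so dr = 4·sec(θ)^2 dθ and the radical becomes sqrt(r**2 + 16) = 4·sec(θ) by the Pythagorean identity.
Integrate the resulting trig expression in θ, then back-substitute tan(θ) = r/4, sec(θ) = sqrt(r**2 + 16)/4 (absorbing any constant into C).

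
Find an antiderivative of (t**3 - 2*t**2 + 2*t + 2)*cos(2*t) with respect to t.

Use integration by parts with u = t**3 - 2*t**2 + 2*t + 2, dv = cos(2*t) dt, so v = sin(2*t)/2.
Apply parts 3 times (tabular method): alternate signs, differentiate u down to 0, integrate dv up.

t**3*sin(2*t)/2 - t**2*sin(2*t) + 3*t**2*cos(2*t)/4 + t*sin(2*t)/4 - t*cos(2*t) + 3*sin(2*t)/2 + cos(2*t)/8 + C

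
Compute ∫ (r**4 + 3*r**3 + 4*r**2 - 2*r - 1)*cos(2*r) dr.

r**4*sin(2*r)/2 + 3*r**3*sin(2*r)/2 + r**3*cos(2*r) + r**2*sin(2*r)/2 + 9*r**2*cos(2*r)/4 - 13*r*sin(2*r)/4 + r*cos(2*r)/2 - 3*sin(2*r)/4 - 13*cos(2*r)/8 + C

Use integration by parts with u = r**4 + 3*r**3 + 4*r**2 - 2*r - 1, dv = cos(2*r) dr, so v = sin(2*r)/2.
Apply parts 4 times (tabular method): alternate signs, differentiate u down to 0, integrate dv up.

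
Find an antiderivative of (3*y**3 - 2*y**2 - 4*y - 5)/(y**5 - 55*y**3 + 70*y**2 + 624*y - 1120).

25*log(y - 5)/27 - 139*log(y - 4)/176 + log(y - 2)/108 + 71*log(y + 4)/432 - 92*log(y + 7)/297 + C

Factor the denominator: (y - 5)*(y - 4)*(y - 2)*(y + 4)*(y + 7).
Partial-fraction decomposition: -92/(297*(y + 7)) + 71/(432*(y + 4)) + 1/(108*(y - 2)) - 139/(176*(y - 4)) + 25/(27*(y - 5)).
Integrate each term: A/(y−a) contributes A·log|y−a|.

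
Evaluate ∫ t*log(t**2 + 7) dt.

t**2*log(t**2 + 7)/2 - t**2/2 + 7*log(t**2 + 7)/2 + C

Let u = t**2 + 7, so du = (2*t) dt.
The integral becomes (1/2)·∫ log(u) du; integrate by parts with u′=log(u), dv′=du.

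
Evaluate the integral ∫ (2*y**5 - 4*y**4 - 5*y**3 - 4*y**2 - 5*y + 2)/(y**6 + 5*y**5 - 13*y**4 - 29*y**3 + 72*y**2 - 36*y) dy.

-log(y)/18 - 4*log(y - 2)/5 + 57*log(y - 1)/56 - 347*log(y + 3)/360 + 353*log(y + 6)/126 - 1/(2*y - 2) + C

Factor the denominator: y*(y - 2)*(y - 1)**2*(y + 3)*(y + 6).
Partial-fraction decomposition: 353/(126*(y + 6)) - 347/(360*(y + 3)) + 57/(56*(y - 1)) + 1/(2*(y - 1)**2) - 4/(5*(y - 2)) - 1/(18*y).
Integrate each term; A/(y−a) gives A·log|y−a|; A/(y−a)² gives −A/(y−a).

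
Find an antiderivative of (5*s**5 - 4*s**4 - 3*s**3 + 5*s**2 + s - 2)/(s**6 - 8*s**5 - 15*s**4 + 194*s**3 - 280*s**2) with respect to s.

27*log(s)/19600 + 18413*log(s - 7)/2205 - 1993*log(s - 4)/432 + 23*log(s - 2)/70 + 4408*log(s + 5)/4725 - 1/(140*s) + C

Factor the denominator: s**2*(s - 7)*(s - 4)*(s - 2)*(s + 5).
Partial-fraction decomposition: 4408/(4725*(s + 5)) + 23/(70*(s - 2)) - 1993/(432*(s - 4)) + 18413/(2205*(s - 7)) + 27/(19600*s) + 1/(140*s**2).
Integrate each term; A/(s−a) gives A·log|s−a|; A/(s−a)² gives −A/(s−a).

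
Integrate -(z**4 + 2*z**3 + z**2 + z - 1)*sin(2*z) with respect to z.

z**4*cos(2*z)/2 - z**3*sin(2*z) + z**3*cos(2*z) - 3*z**2*sin(2*z)/2 - z**2*cos(2*z) + z*sin(2*z) - z*cos(2*z) + sin(2*z)/2 + C

Use integration by parts with u = z**4 + 2*z**3 + z**2 + z - 1, dv = -sin(2*z) dz, so v = cos(2*z)/2.
Apply parts 4 times (tabular method): alternate signs, differentiate u down to 0, integrate dv up.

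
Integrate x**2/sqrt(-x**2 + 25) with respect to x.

-x*sqrt(-x**2 + 25)/2 + 25*asin(x/5)/2 + C

Substitute x = 5·sin(θ), so dx = 5·cos(θ) dθ and the radical becomes sqrt(-x**2 + 25) = 5·cos(θ) by the Pythagorean identity.
Integrate the resulting trig expression in θ, then back-substitute θ = asin(x/5), sin(θ) = x/5, cos(θ) = sqrt(-x**2 + 25)/5 (absorbing any constant into C).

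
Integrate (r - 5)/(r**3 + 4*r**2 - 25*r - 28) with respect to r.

Factor the denominator: (r - 4)*(r + 1)*(r + 7).
Partial-fraction decomposition: -2/(11*(r + 7)) + 1/(5*(r + 1)) - 1/(55*(r - 4)).
Integrate each term: A/(r−a) contributes A·log|r−a|.

-log(r - 4)/55 + log(r + 1)/5 - 2*log(r + 7)/11 + C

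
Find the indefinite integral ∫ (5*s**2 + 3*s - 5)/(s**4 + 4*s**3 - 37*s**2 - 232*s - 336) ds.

261*log(s - 7)/1210 - 31*log(s + 3)/10 + 349*log(s + 4)/121 - 63/(11*s + 44) + C

Factor the denominator: (s - 7)*(s + 3)*(s + 4)**2.
Partial-fraction decomposition: 349/(121*(s + 4)) + 63/(11*(s + 4)**2) - 31/(10*(s + 3)) + 261/(1210*(s - 7)).
Integrate each term; A/(s−a) gives A·log|s−a|; A/(s−a)² gives −A/(s−a).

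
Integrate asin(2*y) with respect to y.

Use integration by parts with u = arcsin(2*y), dv = dy.
Then du = 2/sqrt(-4*y**2 + 1) dy.

y*asin(2*y) + sqrt(-4*y**2 + 1)/2 + C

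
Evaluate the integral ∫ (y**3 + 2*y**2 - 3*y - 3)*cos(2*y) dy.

Use integration by parts with u = y**3 + 2*y**2 - 3*y - 3, dv = cos(2*y) dy, so v = sin(2*y)/2.
Apply parts 3 times (tabular method): alternate signs, differentiate u down to 0, integrate dv up.

y**3*sin(2*y)/2 + y**2*sin(2*y) + 3*y**2*cos(2*y)/4 - 9*y*sin(2*y)/4 + y*cos(2*y) - 2*sin(2*y) - 9*cos(2*y)/8 + C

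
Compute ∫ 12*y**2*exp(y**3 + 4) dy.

4*exp(y**3 + 4) + C

Let u = y**3 + 4, so du = (3*y**2) dy.
Rewriting, the integral becomes 4·∫ e^u du = 4·e^u.
Substituting back, u = y**3 + 4.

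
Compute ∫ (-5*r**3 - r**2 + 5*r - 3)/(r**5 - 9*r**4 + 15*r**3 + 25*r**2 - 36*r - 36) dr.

Factor the denominator: (r - 6)*(r - 3)*(r - 2)*(r + 1)**2.
Partial-fraction decomposition: 229/(1764*(r + 1)) + 1/(21*(r + 1)**2) - 37/(36*(r - 2)) + 11/(4*(r - 3)) - 363/(196*(r - 6)).
Integrate each term; A/(r−a) gives A·log|r−a|; A/(r−a)² gives −A/(r−a).

-363*log(r - 6)/196 + 11*log(r - 3)/4 - 37*log(r - 2)/36 + 229*log(r + 1)/1764 - 1/(21*r + 21) + C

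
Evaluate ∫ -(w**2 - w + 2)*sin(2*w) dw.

Use integration by parts with u = w**2 - w + 2, dv = -sin(2*w) dw, so v = cos(2*w)/2.
Apply parts 2 times (tabular method): alternate signs, differentiate u down to 0, integrate dv up.

w**2*cos(2*w)/2 - w*sin(2*w)/2 - w*cos(2*w)/2 + sin(2*w)/4 + 3*cos(2*w)/4 + C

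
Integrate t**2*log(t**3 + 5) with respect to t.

t**3*log(t**3 + 5)/3 - t**3/3 + 5*log(t**3 + 5)/3 + C

Let u = t**3 + 5, so du = (3*t**2) dt.
The integral becomes (1/3)·∫ log(u) du; integrate by parts with u′=log(u), dv′=du.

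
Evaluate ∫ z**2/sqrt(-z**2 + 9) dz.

Substitute z = 3·sin(θ), so dz = 3·cos(θ) dθ and the radical becomes sqrt(-z**2 + 9) = 3·cos(θ) by the Pythagorean identity.
Integrate the resulting trig expression in θ, then back-substitute θ = asin(z/3), sin(θ) = z/3, cos(θ) = sqrt(-z**2 + 9)/3 (absorbing any constant into C).

-z*sqrt(-z**2 + 9)/2 + 9*asin(z/3)/2 + C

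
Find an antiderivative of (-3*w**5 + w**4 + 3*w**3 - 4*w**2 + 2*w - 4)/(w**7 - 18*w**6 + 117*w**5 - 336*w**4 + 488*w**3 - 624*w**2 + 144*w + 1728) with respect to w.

96239*log(w - 6)/17640 - 671*log(w - 4)/100 + 601*log(w - 3)/468 - 9*log(w + 1)/4900 - 73*log(w**2 + 4)/5200 + 79*atan(w/2)/2600 + 269/(21*w - 126) + C

Factor the denominator: (w - 6)**2*(w - 4)*(w - 3)*(w + 1)*(w**2 + 4).
Partial-fraction decomposition: -(73*w - 158)/(2600*(w**2 + 4)) - 9/(4900*(w + 1)) + 601/(468*(w - 3)) - 671/(100*(w - 4)) + 96239/(17640*(w - 6)) - 269/(21*(w - 6)**2).
Integrate each term; A/(w−a) gives A·log|w−a|; the (Bw+D)/(w²+p²) term gives a log and an atan.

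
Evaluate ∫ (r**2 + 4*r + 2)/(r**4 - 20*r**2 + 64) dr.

Factor the denominator: (r - 4)*(r - 2)*(r + 2)*(r + 4).
Partial-fraction decomposition: -1/(48*(r + 4)) - 1/(24*(r + 2)) - 7/(24*(r - 2)) + 17/(48*(r - 4)).
Integrate each term: A/(r−a) contributes A·log|r−a|.

17*log(r - 4)/48 - 7*log(r - 2)/24 - log(r + 2)/24 - log(r + 4)/48 + C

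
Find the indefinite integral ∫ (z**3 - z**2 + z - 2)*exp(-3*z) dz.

Use integration by parts with u = z**3 - z**2 + z - 2, dv = exp(-3*z) dz, so v = -exp(-3*z)/3.
Apply parts 3 times (tabular method): alternate signs, differentiate u down to 0, integrate dv up.

(-3*z**3 - 3*z + 5)*exp(-3*z)/9 + C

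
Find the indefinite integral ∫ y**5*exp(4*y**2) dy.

(8*y**4 - 4*y**2 + 1)*exp(4*y**2)/64 + C

Let u = y², du = 2y dy; rewrite as (1/2)∫ u^2·exp(4u) du.
Now integrate by parts 2 times.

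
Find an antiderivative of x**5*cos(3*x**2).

x**4*sin(3*x**2)/6 + x**2*cos(3*x**2)/9 - sin(3*x**2)/27 + C

Let u = x², du = 2x dx; rewrite as (1/2)∫ u^2·cos(3u) du.
Now integrate by parts 2 times.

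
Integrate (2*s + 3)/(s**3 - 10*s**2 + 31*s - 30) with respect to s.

13*log(s - 5)/6 - 9*log(s - 3)/2 + 7*log(s - 2)/3 + C

Factor the denominator: (s - 5)*(s - 3)*(s - 2).
Partial-fraction decomposition: 7/(3*(s - 2)) - 9/(2*(s - 3)) + 13/(6*(s - 5)).
Integrate each term: A/(s−a) contributes A·log|s−a|.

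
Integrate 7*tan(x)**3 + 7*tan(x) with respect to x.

7*tan(x)**2/2 + C

Let u = tan(x), so du = (tan(x)**2 + 1) dx.
Rewriting, the integral becomes 7·∫ u^1 du = 7·u^2/2.
Substituting back, u = tan(x).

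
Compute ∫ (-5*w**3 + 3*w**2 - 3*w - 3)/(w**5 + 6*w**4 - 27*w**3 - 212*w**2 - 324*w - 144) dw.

-331*log(w - 6)/1960 + 2848*log(w + 1)/11025 - 377*log(w + 4)/180 + 401*log(w + 6)/200 + 8/(105*w + 105) + C

Factor the denominator: (w - 6)*(w + 1)**2*(w + 4)*(w + 6).
Partial-fraction decomposition: 401/(200*(w + 6)) - 377/(180*(w + 4)) + 2848/(11025*(w + 1)) - 8/(105*(w + 1)**2) - 331/(1960*(w - 6)).
Integrate each term; A/(w−a) gives A·log|w−a|; A/(w−a)² gives −A/(w−a).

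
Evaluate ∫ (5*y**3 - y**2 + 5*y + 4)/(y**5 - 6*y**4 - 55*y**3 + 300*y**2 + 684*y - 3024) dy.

Factor the denominator: (y - 7)*(y - 6)*(y - 3)*(y + 4)*(y + 6).
Partial-fraction decomposition: -571/(1404*(y + 6)) + 8/(35*(y + 4)) + 145/(756*(y - 3)) - 539/(180*(y - 6)) + 155/(52*(y - 7)).
Integrate each term: A/(y−a) contributes A·log|y−a|.

155*log(y - 7)/52 - 539*log(y - 6)/180 + 145*log(y - 3)/756 + 8*log(y + 4)/35 - 571*log(y + 6)/1404 + C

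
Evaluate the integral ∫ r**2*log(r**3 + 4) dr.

Let u = r**3 + 4, so du = (3*r**2) dr.
The integral becomes (1/3)·∫ log(u) du; integrate by parts with u′=log(u), dv′=du.

r**3*log(r**3 + 4)/3 - r**3/3 + 4*log(r**3 + 4)/3 + C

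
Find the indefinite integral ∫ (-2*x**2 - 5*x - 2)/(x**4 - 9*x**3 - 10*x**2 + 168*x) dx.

-log(x)/84 - 135*log(x - 7)/77 + 26*log(x - 6)/15 + 7*log(x + 4)/220 + C

Factor the denominator: x*(x - 7)*(x - 6)*(x + 4).
Partial-fraction decomposition: 7/(220*(x + 4)) + 26/(15*(x - 6)) - 135/(77*(x - 7)) - 1/(84*x).
Integrate each term: A/(x−a) contributes A·log|x−a|.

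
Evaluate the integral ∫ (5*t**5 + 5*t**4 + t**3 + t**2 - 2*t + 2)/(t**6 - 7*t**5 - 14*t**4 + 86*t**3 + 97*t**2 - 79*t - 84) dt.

Factor the denominator: (t - 7)*(t - 4)*(t - 1)*(t + 1)**2*(t + 3).
Partial-fraction decomposition: 41/(56*(t + 3)) - 53/(1600*(t + 1)) - 1/(40*(t + 1)**2) + 1/(24*(t - 1)) - 2158/(525*(t - 4)) + 1607/(192*(t - 7)).
Integrate each term; A/(t−a) gives A·log|t−a|; A/(t−a)² gives −A/(t−a).

1607*log(t - 7)/192 - 2158*log(t - 4)/525 + log(t - 1)/24 - 53*log(t + 1)/1600 + 41*log(t + 3)/56 + 1/(40*t + 40) + C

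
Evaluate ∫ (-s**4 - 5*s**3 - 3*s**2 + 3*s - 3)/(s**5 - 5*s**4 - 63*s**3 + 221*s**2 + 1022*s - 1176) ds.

-69217*log(s - 7)/81796 - log(s - 1)/140 - log(s + 4)/1210 - 345*log(s + 6)/2366 + 1415/(286*s - 2002) + C

Factor the denominator: (s - 7)**2*(s - 1)*(s + 4)*(s + 6).
Partial-fraction decomposition: -345/(2366*(s + 6)) - 1/(1210*(s + 4)) - 1/(140*(s - 1)) - 69217/(81796*(s - 7)) - 1415/(286*(s - 7)**2).
Integrate each term; A/(s−a) gives A·log|s−a|; A/(s−a)² gives −A/(s−a).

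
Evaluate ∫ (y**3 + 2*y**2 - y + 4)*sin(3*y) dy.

Use integration by parts with u = y**3 + 2*y**2 - y + 4, dv = sin(3*y) dy, so v = -cos(3*y)/3.
Apply parts 3 times (tabular method): alternate signs, differentiate u down to 0, integrate dv up.

-y**3*cos(3*y)/3 + y**2*sin(3*y)/3 - 2*y**2*cos(3*y)/3 + 4*y*sin(3*y)/9 + 5*y*cos(3*y)/9 - 5*sin(3*y)/27 - 32*cos(3*y)/27 + C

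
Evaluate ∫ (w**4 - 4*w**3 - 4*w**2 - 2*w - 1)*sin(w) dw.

Use integration by parts with u = w**4 - 4*w**3 - 4*w**2 - 2*w - 1, dv = sin(w) dw, so v = -cos(w).
Apply parts 4 times (tabular method): alternate signs, differentiate u down to 0, integrate dv up.

-w**4*cos(w) + 4*w**3*sin(w) + 4*w**3*cos(w) - 12*w**2*sin(w) + 16*w**2*cos(w) - 32*w*sin(w) - 22*w*cos(w) + 22*sin(w) - 31*cos(w) + C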